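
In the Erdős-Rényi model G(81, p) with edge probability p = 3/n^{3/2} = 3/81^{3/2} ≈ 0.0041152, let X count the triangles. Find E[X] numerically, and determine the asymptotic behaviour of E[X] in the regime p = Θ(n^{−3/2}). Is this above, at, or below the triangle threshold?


Number of potential triangles: C(81, 3) = 85320.
Each occurs with probability p³ ≈ (0.0041152)³ ≈ 6.9691719e-08.
By linearity: E[X] = C(81, 3)·p³ ≈ 85320 · 6.9691719e-08 ≈ 0.00595.
Since α = 3/2 > 1, p = c/n^{3/2} = o(1/n) is below the triangle threshold p ~ 1/n. Asymptotically E[X] ~ (c³/6)·n^{3(1−α)} = (3³/6)·n^{-1.5} → 0, so by Markov's inequality G has no triangles w.h.p.

E[X] ≈ 0.00595; in regime p = Θ(1/n^{3/2}) E[X] tends to 0 (below the triangle threshold p ~ 1/n).


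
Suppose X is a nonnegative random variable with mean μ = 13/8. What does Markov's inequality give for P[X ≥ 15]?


μ = E[X] = 13/8, a = 15.
Markov: P[X ≥ 15] ≤ μ/a = (13/8)/15 = 13/120.
Numerically: ≈ 0.108333.
(Since a = 15 > μ = 1.625000, the bound 13/120 is < 1 and informative.)

P[X ≥ 15] ≤ 13/120 ≈ 0.108333.


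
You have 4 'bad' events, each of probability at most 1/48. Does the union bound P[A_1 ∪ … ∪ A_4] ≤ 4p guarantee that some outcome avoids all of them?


Union bound: P[∪_{i=1}^{4} A_i] ≤ Σ_i P[A_i] ≤ 4·p = 4·(1/48) = 1/12.
Numerically: 1/12 ≈ 0.0833.
Is 1/12 < 1? YES.
Since P[∪ A_i] ≤ 1/12 < 1, the complement has P[∩ A_i^c] ≥ 1 − 1/12 = 11/12 > 0, so some outcome avoids every A_i.

4·p = 1/12 ≈ 0.0833; existence CERTIFIED by the union bound.


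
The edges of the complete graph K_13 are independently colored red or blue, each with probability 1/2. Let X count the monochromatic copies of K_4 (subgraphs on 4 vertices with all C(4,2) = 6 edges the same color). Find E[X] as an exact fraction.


Let X = Σ_S X_S over the C(13, 4) = 715 subsets S of size 4, where X_S = 1 if the K_4 on S is monochromatic.
For a fixed S, the K_4 on S has C(4, 2) = 6 edges. P[all 6 edges red] = (1/2)^6, and likewise for blue, so P[monochromatic] = 2·(1/2)^6 = 2^{1 − 6} = 1/32.
By linearity: E[X] = C(13, 4) · 2^{1 − 6} = 715 · 1/32 = 715/32.
Numerically: E[X] ≈ 22.344.

E[X] = C(13,4)·2^(1−C(4,2)) = 715/32 ≈ 22.344.


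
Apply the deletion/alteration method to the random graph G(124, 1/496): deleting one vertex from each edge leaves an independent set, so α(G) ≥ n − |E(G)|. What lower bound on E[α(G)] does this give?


E[|E(G)|] = C(124, 2)·p = 7626 · (1/496) = 123/8.
E[α(G)] ≥ n − E[|E(G)|] = 124 − 123/8 = 869/8.
Numerically: ≈ 108.62500.
(This is only a lower bound; the true E[α(G)] may be larger.)

E[α(G)] ≥ 869/8 ≈ 108.62500.


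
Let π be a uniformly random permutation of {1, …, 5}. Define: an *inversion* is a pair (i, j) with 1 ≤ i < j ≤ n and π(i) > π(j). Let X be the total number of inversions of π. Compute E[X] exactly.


Write X = Σ X_I over the C(5, 2) = 10 pairs i < j, with X_I the indicator of one inversion.
There are 10 indicators.
For each fixed pair i < j, the values π(i) and π(j) are two distinct elements of {1, …, 5} in uniformly random order; by symmetry P[π(i) > π(j)] = 1/2.
By linearity: E[X] = 10 · (1/2) = C(5, 2) · (1/2) = 10/2 = 5 ≈ 5.000000.

E[X] = 5 = 5.000000.


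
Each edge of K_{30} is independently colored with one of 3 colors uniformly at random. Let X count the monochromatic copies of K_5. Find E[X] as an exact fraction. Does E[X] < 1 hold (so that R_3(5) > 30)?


E[X] = C(30, 5) · 3^{1 − 10} = 142506 · 3^{−9} = 142506/19683.
As a reduced fraction: E[X] = 5278/729 ≈ 7.240.
Is E[X] < 1? NO.
Since E[X] ≥ 1, the first-moment bound is inconclusive at n = 30; it does NOT by itself certify R_3(5) > 30.

E[X] = 5278/729 ≈ 7.240; E[X] ≥ 1; first-moment method inconclusive here.


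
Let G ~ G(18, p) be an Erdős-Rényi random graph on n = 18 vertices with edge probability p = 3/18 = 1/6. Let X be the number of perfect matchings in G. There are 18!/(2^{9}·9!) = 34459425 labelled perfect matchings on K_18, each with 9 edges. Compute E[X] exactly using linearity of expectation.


K_18 has 18!/(2^{9}·9!) = 34459425 labelled perfect matchings.
For each such perfect matching H, let X_H = 1 if all 9 edges of H are present in G. Then P[X_H = 1] = p^{9} = (1/6)^{9} = 1/10077696.
By linearity: E[X] = Σ_H E[X_H] = 34459425 · p^{9} = 34459425 · 1/10077696 = 425425/124416.
Numerically: E[X] ≈ 3.4194.

E[X] = 34459425 · (1/6)^{9} = 425425/124416 ≈ 3.4194.


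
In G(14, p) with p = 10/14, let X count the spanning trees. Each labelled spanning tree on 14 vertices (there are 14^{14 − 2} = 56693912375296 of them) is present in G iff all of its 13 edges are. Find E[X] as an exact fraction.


K_14 has 14^{14 − 2} = 56693912375296 labelled spanning trees.
For each such spanning tree H, let X_H = 1 if all 13 edges of H are present in G. Then P[X_H = 1] = p^{13} = (5/7)^{13} = 1220703125/96889010407.
By linearity of expectation: E[X] = Σ_H E[X_H] = 56693912375296 · p^{13} = 56693912375296 · 1220703125/96889010407 = 5000000000000/7.
Numerically: E[X] ≈ 7.143e+11.

E[X] = 56693912375296 · (5/7)^{13} = 5000000000000/7 ≈ 7.143e+11.


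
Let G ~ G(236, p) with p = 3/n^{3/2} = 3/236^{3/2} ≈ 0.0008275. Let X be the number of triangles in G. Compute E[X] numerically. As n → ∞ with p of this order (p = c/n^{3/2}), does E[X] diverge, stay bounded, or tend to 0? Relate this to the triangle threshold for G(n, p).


Number of potential triangles: C(236, 3) = 2162940.
Each occurs with probability p³ ≈ (0.0008275)³ ≈ 5.665781e-10.
By linearity: E[X] = C(236, 3)·p³ ≈ 2162940 · 5.665781e-10 ≈ 0.0012.
Since α = 3/2 > 1, p = c/n^{3/2} = o(1/n) is below the triangle threshold p ~ 1/n. Asymptotically E[X] ~ (c³/6)·n^{3(1−α)} = (3³/6)·n^{-1.5} → 0, so by Markov's inequality G has no triangles w.h.p.

E[X] ≈ 0.0012; in regime p = Θ(1/n^{3/2}) E[X] tends to 0 (below the triangle threshold p ~ 1/n).


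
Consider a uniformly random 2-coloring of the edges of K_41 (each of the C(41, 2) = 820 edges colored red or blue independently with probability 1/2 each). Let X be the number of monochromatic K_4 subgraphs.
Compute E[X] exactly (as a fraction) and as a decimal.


Let X = Σ_S X_S over the C(41, 4) = 101270 subsets S of size 4, where X_S = 1 if the K_4 on S is monochromatic.
For a fixed S, the K_4 on S has C(4, 2) = 6 edges. P[all 6 edges red] = (1/2)^6, and likewise for blue, so P[monochromatic] = 2·(1/2)^6 = 2^{1 − 6} = 1/32.
Summing: E[X] = C(41, 4) · 2^{1 − 6} = 101270 · 1/32 = 50635/16.
Numerically: E[X] ≈ 3164.6875.

E[X] = C(41,4)·2^(1−C(4,2)) = 50635/16 ≈ 3164.6875.


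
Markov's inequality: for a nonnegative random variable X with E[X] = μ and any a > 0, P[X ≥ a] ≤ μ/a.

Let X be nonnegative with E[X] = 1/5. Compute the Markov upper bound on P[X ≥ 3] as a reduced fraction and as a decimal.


μ = E[X] = 1/5, a = 3.
Markov: P[X ≥ 3] ≤ μ/a = (1/5)/3 = 1/15.
Numerically: ≈ 0.067.
(Since a = 3 > μ = 0.200, the bound 1/15 is < 1 and informative.)

P[X ≥ 3] ≤ 1/15 ≈ 0.067.


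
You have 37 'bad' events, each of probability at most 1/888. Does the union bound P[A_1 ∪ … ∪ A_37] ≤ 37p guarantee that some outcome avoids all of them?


Union bound: P[∪_{i=1}^{37} A_i] ≤ Σ_i P[A_i] ≤ 37·p = 37·(1/888) = 1/24.
Numerically: 1/24 ≈ 0.0416667.
Is 1/24 < 1? YES.
Since P[∪ A_i] ≤ 1/24 < 1, the complement has P[∩ A_i^c] ≥ 1 − 1/24 = 23/24 > 0, so some outcome avoids every A_i.

37·p = 1/24 ≈ 0.0416667; existence CERTIFIED by the union bound.


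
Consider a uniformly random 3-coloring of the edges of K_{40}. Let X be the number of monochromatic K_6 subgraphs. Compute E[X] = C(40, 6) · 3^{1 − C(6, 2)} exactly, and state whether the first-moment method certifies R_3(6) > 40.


E[X] = C(40, 6) · 3^{1 − 15} = 3838380 · 3^{−14} = 3838380/4782969.
As a reduced fraction: E[X] = 1279460/1594323 ≈ 0.8025099.
Is E[X] < 1? YES.
Since E[X] < 1, there exists a 3-coloring of K_{40} with no monochromatic K_6; hence R_3(6) > 40.

E[X] = 1279460/1594323 ≈ 0.8025099; E[X] < 1, so R_3(6) > 40.


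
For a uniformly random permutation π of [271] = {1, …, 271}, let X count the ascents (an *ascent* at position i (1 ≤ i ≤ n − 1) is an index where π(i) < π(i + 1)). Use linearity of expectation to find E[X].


Write X = Σ X_I over i = 1, …, 270, with X_I the indicator of one ascent.
There are 270 indicators.
For each fixed i, the pair (π(i), π(i+1)) is a uniformly random ordered pair of distinct values from {1, …, 271}; by symmetry P[π(i) < π(i+1)] = 1/2.
By linearity: E[X] = 270 · (1/2) = (271 − 1) · (1/2) = 135 ≈ 135.00000.

E[X] = 135 = 135.00000.


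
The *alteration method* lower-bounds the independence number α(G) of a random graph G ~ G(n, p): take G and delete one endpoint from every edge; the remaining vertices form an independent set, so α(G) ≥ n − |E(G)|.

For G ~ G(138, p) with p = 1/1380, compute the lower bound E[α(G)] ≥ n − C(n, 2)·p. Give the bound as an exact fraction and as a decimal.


E[|E(G)|] = C(138, 2)·p = 9453 · (1/1380) = 137/20.
E[α(G)] ≥ n − E[|E(G)|] = 138 − 137/20 = 2623/20.
Numerically: ≈ 131.150.
(This is only a lower bound; the true E[α(G)] may be larger.)

E[α(G)] ≥ 2623/20 ≈ 131.150.


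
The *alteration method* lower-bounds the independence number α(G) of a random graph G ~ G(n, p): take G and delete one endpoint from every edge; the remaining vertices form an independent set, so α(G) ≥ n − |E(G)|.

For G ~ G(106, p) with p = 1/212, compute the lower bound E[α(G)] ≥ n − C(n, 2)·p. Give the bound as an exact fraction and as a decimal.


E[|E(G)|] = C(106, 2)·p = 5565 · (1/212) = 105/4.
E[α(G)] ≥ n − E[|E(G)|] = 106 − 105/4 = 319/4.
Numerically: ≈ 79.750.
(This is only a lower bound; the true E[α(G)] may be larger.)

E[α(G)] ≥ 319/4 ≈ 79.750.


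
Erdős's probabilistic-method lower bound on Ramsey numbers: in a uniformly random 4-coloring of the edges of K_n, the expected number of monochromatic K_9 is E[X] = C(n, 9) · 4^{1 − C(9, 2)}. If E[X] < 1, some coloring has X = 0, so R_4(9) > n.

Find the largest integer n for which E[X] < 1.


We need C(n, 9) · 4^{1 − 36} < 1, i.e. C(n, 9) < 4^{36 − 1} = 1180591620717411303424.
Check values of n near the boundary:
  n = 913: C(913, 9) = 1167605542753639808390; 1167605542753639808390 < 1180591620717411303424? YES
  n = 914: C(914, 9) = 1179217089587653905932; 1179217089587653905932 < 1180591620717411303424? YES
  n = 915: C(915, 9) = 1190931166636537885130; 1190931166636537885130 < 1180591620717411303424? NO
The largest n with C(n, 9) < 1180591620717411303424 is n = 914 (where E[X] = 294804272396913476483/295147905179352825856 ≈ 0.9988357). Hence R_4(9) > 914, i.e. R_4(9) ≥ 915.

Largest n = 914; hence R_4(9) > 914.


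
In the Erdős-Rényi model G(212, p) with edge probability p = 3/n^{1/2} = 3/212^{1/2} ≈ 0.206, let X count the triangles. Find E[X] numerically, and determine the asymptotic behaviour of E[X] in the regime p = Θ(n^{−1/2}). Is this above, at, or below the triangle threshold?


Number of potential triangles: C(212, 3) = 1565620.
Each occurs with probability p³ ≈ (0.206)³ ≈ 8.747017e-03.
By linearity: E[X] = C(212, 3)·p³ ≈ 1565620 · 8.747017e-03 ≈ 13694.5048.
Since α = 1/2 < 1, p = c/n^{1/2} ≫ 1/n is above the triangle threshold p ~ 1/n. Asymptotically E[X] ~ (c³/6)·n^{3(1−α)} = (3³/6)·n^{1.5} → ∞; triangles are abundant w.h.p.

E[X] ≈ 13694.5048; in regime p = Θ(1/n^{1/2}) E[X] diverges (above the triangle threshold p ~ 1/n).


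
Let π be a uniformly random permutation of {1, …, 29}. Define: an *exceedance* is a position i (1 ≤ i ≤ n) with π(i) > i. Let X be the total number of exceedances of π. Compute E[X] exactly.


Write X = Σ_{i=1}^{29} X_i, where X_i = 1_{π(i) > i}.
For each fixed i, π(i) is uniform over {1, …, 29} (marginal of a uniform permutation), so P[π(i) > i] = (n − i)/n. Summing: Σ_{i=1}^{29} (n − i)/n = (0 + 1 + … + 28)/29 = 29(29 − 1)/(2·29) = (29 − 1)/2.
Hence E[X] = Σ_{i=1}^{29} (29 − i)/29 = 14 ≈ 14.000.

E[X] = 14 = 14.000.


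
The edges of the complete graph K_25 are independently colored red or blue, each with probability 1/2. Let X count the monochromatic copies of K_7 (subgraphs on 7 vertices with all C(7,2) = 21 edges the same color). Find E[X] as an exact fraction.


Let X = Σ_S X_S over the C(25, 7) = 480700 subsets S of size 7, where X_S = 1 if the K_7 on S is monochromatic.
For a fixed S, the K_7 on S has C(7, 2) = 21 edges. P[all 21 edges red] = (1/2)^21, and likewise for blue, so P[monochromatic] = 2·(1/2)^21 = 2^{1 − 21} = 1/1048576.
By linearity of expectation: E[X] = C(25, 7) · 2^{1 − 21} = 480700 · 1/1048576 = 120175/262144.
Numerically: E[X] ≈ 0.458431.

E[X] = C(25,7)·2^(1−C(7,2)) = 120175/262144 ≈ 0.458431.


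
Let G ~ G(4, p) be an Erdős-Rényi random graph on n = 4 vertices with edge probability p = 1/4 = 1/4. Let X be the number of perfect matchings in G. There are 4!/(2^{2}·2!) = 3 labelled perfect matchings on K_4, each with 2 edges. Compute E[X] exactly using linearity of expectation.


K_4 has 4!/(2^{2}·2!) = 3 labelled perfect matchings.
For each such perfect matching H, let X_H = 1 if all 2 edges of H are present in G. Then P[X_H = 1] = p^{2} = (1/4)^{2} = 1/16.
By linearity of expectation: E[X] = Σ_H E[X_H] = 3 · p^{2} = 3 · 1/16 = 3/16.
Numerically: E[X] ≈ 0.188.

E[X] = 3 · (1/4)^{2} = 3/16 ≈ 0.188.


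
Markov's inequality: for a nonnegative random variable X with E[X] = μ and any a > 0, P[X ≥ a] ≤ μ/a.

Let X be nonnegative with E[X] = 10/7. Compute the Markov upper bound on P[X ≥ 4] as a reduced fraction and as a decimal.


μ = E[X] = 10/7, a = 4.
Markov: P[X ≥ 4] ≤ μ/a = (10/7)/4 = 5/14.
Numerically: ≈ 0.3571.
(Since a = 4 > μ = 1.4286, the bound 5/14 is < 1 and informative.)

P[X ≥ 4] ≤ 5/14 ≈ 0.3571.


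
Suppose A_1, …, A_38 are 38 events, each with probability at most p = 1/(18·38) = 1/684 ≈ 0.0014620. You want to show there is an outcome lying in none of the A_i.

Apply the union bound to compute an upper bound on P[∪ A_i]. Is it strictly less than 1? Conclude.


Union bound: P[∪_{i=1}^{38} A_i] ≤ Σ_i P[A_i] ≤ 38·p = 38·(1/684) = 1/18.
Numerically: 1/18 ≈ 0.0555556.
Is 1/18 < 1? YES.
Since P[∪ A_i] ≤ 1/18 < 1, the complement has P[∩ A_i^c] ≥ 1 − 1/18 = 17/18 > 0, so some outcome avoids every A_i.

38·p = 1/18 ≈ 0.0555556; existence CERTIFIED by the union bound.


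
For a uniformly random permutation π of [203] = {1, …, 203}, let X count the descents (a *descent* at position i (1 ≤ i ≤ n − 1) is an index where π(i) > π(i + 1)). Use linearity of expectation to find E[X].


Write X = Σ X_I over i = 1, …, 202, with X_I the indicator of one descent.
There are 202 indicators.
For each fixed i, the pair (π(i), π(i+1)) is a uniformly random ordered pair of distinct values from {1, …, 203}; by symmetry P[π(i) > π(i+1)] = 1/2.
By linearity: E[X] = 202 · (1/2) = (203 − 1) · (1/2) = 101 ≈ 101.000000.

E[X] = 101 = 101.000000.


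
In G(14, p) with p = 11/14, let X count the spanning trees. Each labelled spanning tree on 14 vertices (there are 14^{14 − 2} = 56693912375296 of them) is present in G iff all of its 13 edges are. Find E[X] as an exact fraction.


K_14 has 14^{14 − 2} = 56693912375296 labelled spanning trees.
For each such spanning tree H, let X_H = 1 if all 13 edges of H are present in G. Then P[X_H = 1] = p^{13} = (11/14)^{13} = 34522712143931/793714773254144.
By linearity of expectation: E[X] = Σ_H E[X_H] = 56693912375296 · p^{13} = 56693912375296 · 34522712143931/793714773254144 = 34522712143931/14.
Numerically: E[X] ≈ 2.46591e+12.

E[X] = 56693912375296 · (11/14)^{13} = 34522712143931/14 ≈ 2.46591e+12.


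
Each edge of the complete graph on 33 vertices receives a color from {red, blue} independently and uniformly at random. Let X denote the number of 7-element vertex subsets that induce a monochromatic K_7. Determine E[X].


Let X = Σ_S X_S over the C(33, 7) = 4272048 subsets S of size 7, where X_S = 1 if the K_7 on S is monochromatic.
For a fixed S, the K_7 on S has C(7, 2) = 21 edges. P[all 21 edges red] = (1/2)^21, and likewise for blue, so P[monochromatic] = 2·(1/2)^21 = 2^{1 − 21} = 1/1048576.
By linearity: E[X] = C(33, 7) · 2^{1 − 21} = 4272048 · 1/1048576 = 267003/65536.
Numerically: E[X] ≈ 4.07414.

E[X] = C(33,7)·2^(1−C(7,2)) = 267003/65536 ≈ 4.07414.


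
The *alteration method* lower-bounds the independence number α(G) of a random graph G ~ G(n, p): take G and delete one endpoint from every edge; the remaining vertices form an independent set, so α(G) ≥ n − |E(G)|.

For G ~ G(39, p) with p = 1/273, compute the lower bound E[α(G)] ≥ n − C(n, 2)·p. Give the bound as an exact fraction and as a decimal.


E[|E(G)|] = C(39, 2)·p = 741 · (1/273) = 19/7.
E[α(G)] ≥ n − E[|E(G)|] = 39 − 19/7 = 254/7.
Numerically: ≈ 36.2857.
(This is only a lower bound; the true E[α(G)] may be larger.)

E[α(G)] ≥ 254/7 ≈ 36.2857.


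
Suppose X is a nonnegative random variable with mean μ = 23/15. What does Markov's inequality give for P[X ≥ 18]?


μ = E[X] = 23/15, a = 18.
Markov: P[X ≥ 18] ≤ μ/a = (23/15)/18 = 23/270.
Numerically: ≈ 0.085185.
(Since a = 18 > μ = 1.533333, the bound 23/270 is < 1 and informative.)

P[X ≥ 18] ≤ 23/270 ≈ 0.085185.


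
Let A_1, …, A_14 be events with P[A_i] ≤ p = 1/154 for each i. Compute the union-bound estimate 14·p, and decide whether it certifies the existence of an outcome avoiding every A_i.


Union bound: P[∪_{i=1}^{14} A_i] ≤ Σ_i P[A_i] ≤ 14·p = 14·(1/154) = 1/11.
Numerically: 1/11 ≈ 0.09091.
Is 1/11 < 1? YES.
Since P[∪ A_i] ≤ 1/11 < 1, the complement has P[∩ A_i^c] ≥ 1 − 1/11 = 10/11 > 0, so some outcome avoids every A_i.

14·p = 1/11 ≈ 0.09091; existence CERTIFIED by the union bound.


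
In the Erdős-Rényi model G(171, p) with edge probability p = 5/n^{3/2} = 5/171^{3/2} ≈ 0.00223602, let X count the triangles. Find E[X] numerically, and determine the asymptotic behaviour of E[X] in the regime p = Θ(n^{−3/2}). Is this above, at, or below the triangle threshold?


Number of potential triangles: C(171, 3) = 818805.
Each occurs with probability p³ ≈ (0.00223602)³ ≈ 1.11796322e-08.
By linearity: E[X] = C(171, 3)·p³ ≈ 818805 · 1.11796322e-08 ≈ 0.009154.
Since α = 3/2 > 1, p = c/n^{3/2} = o(1/n) is below the triangle threshold p ~ 1/n. Asymptotically E[X] ~ (c³/6)·n^{3(1−α)} = (5³/6)·n^{-1.5} → 0, so by Markov's inequality G has no triangles w.h.p.

E[X] ≈ 0.009154; in regime p = Θ(1/n^{3/2}) E[X] tends to 0 (below the triangle threshold p ~ 1/n).


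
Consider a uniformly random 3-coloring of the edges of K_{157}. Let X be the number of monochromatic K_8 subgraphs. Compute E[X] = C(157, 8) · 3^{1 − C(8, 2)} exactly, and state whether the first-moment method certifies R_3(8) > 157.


E[X] = C(157, 8) · 3^{1 − 28} = 7637643295425 · 3^{−27} = 7637643295425/7625597484987.
As a reduced fraction: E[X] = 848627032825/847288609443 ≈ 1.002.
Is E[X] < 1? NO.
Since E[X] ≥ 1, the first-moment bound is inconclusive at n = 157; it does NOT by itself certify R_3(8) > 157.

E[X] = 848627032825/847288609443 ≈ 1.002; E[X] ≥ 1; first-moment method inconclusive here.


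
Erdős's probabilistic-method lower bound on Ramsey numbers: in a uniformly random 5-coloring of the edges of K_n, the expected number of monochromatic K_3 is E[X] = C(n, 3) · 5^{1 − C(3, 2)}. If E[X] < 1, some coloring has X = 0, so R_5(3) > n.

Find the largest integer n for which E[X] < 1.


We need C(n, 3) · 5^{1 − 3} < 1, i.e. C(n, 3) < 5^{3 − 1} = 25.
Check values of n near the boundary:
  n = 3: C(3, 3) = 1; 1 < 25? YES
  n = 4: C(4, 3) = 4; 4 < 25? YES
  n = 5: C(5, 3) = 10; 10 < 25? YES
  n = 6: C(6, 3) = 20; 20 < 25? YES
  n = 7: C(7, 3) = 35; 35 < 25? NO
  n = 8: C(8, 3) = 56; 56 < 25? NO
The largest n with C(n, 3) < 25 is n = 6 (where E[X] = 4/5 ≈ 0.8000). Hence R_5(3) > 6, i.e. R_5(3) ≥ 7.

Largest n = 6; hence R_5(3) > 6.


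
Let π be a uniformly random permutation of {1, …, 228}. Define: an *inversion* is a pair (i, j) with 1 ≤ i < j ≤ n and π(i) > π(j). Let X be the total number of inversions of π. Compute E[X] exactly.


Write X = Σ X_I over the C(228, 2) = 25878 pairs i < j, with X_I the indicator of one inversion.
There are 25878 indicators.
For each fixed pair i < j, the values π(i) and π(j) are two distinct elements of {1, …, 228} in uniformly random order; by symmetry P[π(i) > π(j)] = 1/2.
By linearity: E[X] = 25878 · (1/2) = C(228, 2) · (1/2) = 25878/2 = 12939 ≈ 12939.000000.

E[X] = 12939 = 12939.000000.


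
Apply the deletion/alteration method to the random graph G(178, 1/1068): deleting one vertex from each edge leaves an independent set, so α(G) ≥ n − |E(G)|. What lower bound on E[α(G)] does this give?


E[|E(G)|] = C(178, 2)·p = 15753 · (1/1068) = 59/4.
E[α(G)] ≥ n − E[|E(G)|] = 178 − 59/4 = 653/4.
Numerically: ≈ 163.2500.
(This is only a lower bound; the true E[α(G)] may be larger.)

E[α(G)] ≥ 653/4 ≈ 163.2500.


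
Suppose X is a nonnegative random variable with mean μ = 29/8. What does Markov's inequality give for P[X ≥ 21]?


μ = E[X] = 29/8, a = 21.
Markov: P[X ≥ 21] ≤ μ/a = (29/8)/21 = 29/168.
Numerically: ≈ 0.173.
(Since a = 21 > μ = 3.625, the bound 29/168 is < 1 and informative.)

P[X ≥ 21] ≤ 29/168 ≈ 0.173.


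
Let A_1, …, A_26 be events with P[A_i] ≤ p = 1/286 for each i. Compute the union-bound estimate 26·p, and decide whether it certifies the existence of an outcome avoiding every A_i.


Union bound: P[∪_{i=1}^{26} A_i] ≤ Σ_i P[A_i] ≤ 26·p = 26·(1/286) = 1/11.
Numerically: 1/11 ≈ 0.0909091.
Is 1/11 < 1? YES.
Since P[∪ A_i] ≤ 1/11 < 1, the complement has P[∩ A_i^c] ≥ 1 − 1/11 = 10/11 > 0, so some outcome avoids every A_i.

26·p = 1/11 ≈ 0.0909091; existence CERTIFIED by the union bound.


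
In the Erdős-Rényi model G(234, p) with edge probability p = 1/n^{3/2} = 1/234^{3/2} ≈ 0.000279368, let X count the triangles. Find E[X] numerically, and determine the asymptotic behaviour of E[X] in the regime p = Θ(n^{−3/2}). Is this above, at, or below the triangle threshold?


Number of potential triangles: C(234, 3) = 2108184.
Each occurs with probability p³ ≈ (0.000279368)³ ≈ 2.18036219e-11.
By linearity: E[X] = C(234, 3)·p³ ≈ 2108184 · 2.18036219e-11 ≈ 0.000046.
Since α = 3/2 > 1, p = c/n^{3/2} = o(1/n) is below the triangle threshold p ~ 1/n. Asymptotically E[X] ~ (c³/6)·n^{3(1−α)} = (1³/6)·n^{-1.5} → 0, so by Markov's inequality G has no triangles w.h.p.

E[X] ≈ 0.000046; in regime p = Θ(1/n^{3/2}) E[X] tends to 0 (below the triangle threshold p ~ 1/n).


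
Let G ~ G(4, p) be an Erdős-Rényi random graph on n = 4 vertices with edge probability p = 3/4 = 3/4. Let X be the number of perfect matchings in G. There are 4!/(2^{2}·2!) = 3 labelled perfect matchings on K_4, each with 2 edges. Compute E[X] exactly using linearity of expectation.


K_4 has 4!/(2^{2}·2!) = 3 labelled perfect matchings.
For each such perfect matching H, let X_H = 1 if all 2 edges of H are present in G. Then P[X_H = 1] = p^{2} = (3/4)^{2} = 9/16.
Summing the indicators: E[X] = Σ_H E[X_H] = 3 · p^{2} = 3 · 9/16 = 27/16.
Numerically: E[X] ≈ 1.688.

E[X] = 3 · (3/4)^{2} = 27/16 ≈ 1.688.


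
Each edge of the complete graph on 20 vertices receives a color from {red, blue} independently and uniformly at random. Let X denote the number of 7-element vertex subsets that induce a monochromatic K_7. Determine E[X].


Let X = Σ_S X_S over the C(20, 7) = 77520 subsets S of size 7, where X_S = 1 if the K_7 on S is monochromatic.
For a fixed S, the K_7 on S has C(7, 2) = 21 edges. P[all 21 edges red] = (1/2)^21, and likewise for blue, so P[monochromatic] = 2·(1/2)^21 = 2^{1 − 21} = 1/1048576.
Summing: E[X] = C(20, 7) · 2^{1 − 21} = 77520 · 1/1048576 = 4845/65536.
Numerically: E[X] ≈ 0.07393.

E[X] = C(20,7)·2^(1−C(7,2)) = 4845/65536 ≈ 0.07393.


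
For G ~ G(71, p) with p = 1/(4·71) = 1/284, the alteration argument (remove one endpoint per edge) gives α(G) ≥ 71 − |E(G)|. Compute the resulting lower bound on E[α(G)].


E[|E(G)|] = C(71, 2)·p = 2485 · (1/284) = 35/4.
E[α(G)] ≥ n − E[|E(G)|] = 71 − 35/4 = 249/4.
Numerically: ≈ 62.250.
(This is only a lower bound; the true E[α(G)] may be larger.)

E[α(G)] ≥ 249/4 ≈ 62.250.


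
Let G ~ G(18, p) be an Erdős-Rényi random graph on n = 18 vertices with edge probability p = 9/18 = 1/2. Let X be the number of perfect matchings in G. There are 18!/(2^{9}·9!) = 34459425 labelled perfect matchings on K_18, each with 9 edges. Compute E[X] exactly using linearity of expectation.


K_18 has 18!/(2^{9}·9!) = 34459425 labelled perfect matchings.
For each such perfect matching H, let X_H = 1 if all 9 edges of H are present in G. Then P[X_H = 1] = p^{9} = (1/2)^{9} = 1/512.
Summing the indicators: E[X] = Σ_H E[X_H] = 34459425 · p^{9} = 34459425 · 1/512 = 34459425/512.
Numerically: E[X] ≈ 67304.

E[X] = 34459425 · (1/2)^{9} = 34459425/512 ≈ 67304.


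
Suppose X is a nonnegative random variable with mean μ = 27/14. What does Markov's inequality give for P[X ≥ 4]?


μ = E[X] = 27/14, a = 4.
Markov: P[X ≥ 4] ≤ μ/a = (27/14)/4 = 27/56.
Numerically: ≈ 0.482143.
(Since a = 4 > μ = 1.928571, the bound 27/56 is < 1 and informative.)

P[X ≥ 4] ≤ 27/56 ≈ 0.482143.


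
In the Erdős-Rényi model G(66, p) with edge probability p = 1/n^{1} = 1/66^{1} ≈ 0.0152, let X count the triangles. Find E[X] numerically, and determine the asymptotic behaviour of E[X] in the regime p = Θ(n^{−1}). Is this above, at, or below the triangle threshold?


Number of potential triangles: C(66, 3) = 45760.
Each occurs with probability p³ ≈ (0.0152)³ ≈ 3.47831e-06.
By linearity: E[X] = C(66, 3)·p³ ≈ 45760 · 3.47831e-06 ≈ 0.159.
Here α = 1, so p = 1/n is exactly at the triangle threshold p ~ 1/n. Asymptotically E[X] → c³/6 = 1³/6 = 1/6 ≈ 0.167, a bounded constant. In this regime the triangle count is asymptotically Poisson(c³/6).

E[X] ≈ 0.159; in regime p = Θ(1/n^{1}) E[X] stays bounded (at the triangle threshold p ~ 1/n).


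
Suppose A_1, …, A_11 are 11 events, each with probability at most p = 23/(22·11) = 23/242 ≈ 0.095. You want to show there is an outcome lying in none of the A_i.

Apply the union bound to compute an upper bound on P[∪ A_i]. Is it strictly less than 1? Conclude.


Union bound: P[∪_{i=1}^{11} A_i] ≤ Σ_i P[A_i] ≤ 11·p = 11·(23/242) = 23/22.
Numerically: 23/22 ≈ 1.045.
Is 23/22 < 1? NO.
Since the bound 23/22 is ≥ 1, the union bound is uninformative here; it does NOT by itself certify existence.

11·p = 23/22 ≈ 1.045; existence NOT certified by the union bound.


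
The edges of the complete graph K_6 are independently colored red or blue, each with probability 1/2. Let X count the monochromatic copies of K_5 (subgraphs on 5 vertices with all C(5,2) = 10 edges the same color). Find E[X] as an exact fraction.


Let X = Σ_S X_S over the C(6, 5) = 6 subsets S of size 5, where X_S = 1 if the K_5 on S is monochromatic.
For a fixed S, the K_5 on S has C(5, 2) = 10 edges. P[all 10 edges red] = (1/2)^10, and likewise for blue, so P[monochromatic] = 2·(1/2)^10 = 2^{1 − 10} = 1/512.
By linearity of expectation: E[X] = C(6, 5) · 2^{1 − 10} = 6 · 1/512 = 3/256.
Numerically: E[X] ≈ 0.012.

E[X] = C(6,5)·2^(1−C(5,2)) = 3/256 ≈ 0.012.


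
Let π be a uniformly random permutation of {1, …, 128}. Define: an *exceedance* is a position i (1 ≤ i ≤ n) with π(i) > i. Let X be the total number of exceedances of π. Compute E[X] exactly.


Write X = Σ_{i=1}^{128} X_i, where X_i = 1_{π(i) > i}.
For each fixed i, π(i) is uniform over {1, …, 128} (marginal of a uniform permutation), so P[π(i) > i] = (n − i)/n. Summing: Σ_{i=1}^{128} (n − i)/n = (0 + 1 + … + 127)/128 = 128(128 − 1)/(2·128) = (128 − 1)/2.
Hence E[X] = Σ_{i=1}^{128} (128 − i)/128 = 127/2 ≈ 63.500000.

E[X] = 127/2 = 63.500000.


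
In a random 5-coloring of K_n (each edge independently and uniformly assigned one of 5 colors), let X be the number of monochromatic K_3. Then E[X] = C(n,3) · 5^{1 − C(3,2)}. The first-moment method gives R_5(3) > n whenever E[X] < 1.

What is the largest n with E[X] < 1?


We need C(n, 3) · 5^{1 − 3} < 1, i.e. C(n, 3) < 5^{3 − 1} = 25.
Check values of n near the boundary:
  n = 4: C(4, 3) = 4; 4 < 25? YES
  n = 5: C(5, 3) = 10; 10 < 25? YES
  n = 6: C(6, 3) = 20; 20 < 25? YES
  n = 7: C(7, 3) = 35; 35 < 25? NO
The largest n with C(n, 3) < 25 is n = 6 (where E[X] = 4/5 ≈ 0.80000). Hence R_5(3) > 6, i.e. R_5(3) ≥ 7.

Largest n = 6; hence R_5(3) > 6.


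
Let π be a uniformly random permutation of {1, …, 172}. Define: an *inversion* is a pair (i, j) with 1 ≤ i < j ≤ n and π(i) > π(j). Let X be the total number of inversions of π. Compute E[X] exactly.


Write X = Σ X_I over the C(172, 2) = 14706 pairs i < j, with X_I the indicator of one inversion.
There are 14706 indicators.
For each fixed pair i < j, the values π(i) and π(j) are two distinct elements of {1, …, 172} in uniformly random order; by symmetry P[π(i) > π(j)] = 1/2.
By linearity: E[X] = 14706 · (1/2) = C(172, 2) · (1/2) = 14706/2 = 7353 ≈ 7353.000.

E[X] = 7353 = 7353.000.


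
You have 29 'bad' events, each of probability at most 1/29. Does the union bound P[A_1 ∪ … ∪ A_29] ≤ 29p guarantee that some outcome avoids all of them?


Union bound: P[∪_{i=1}^{29} A_i] ≤ Σ_i P[A_i] ≤ 29·p = 29·(1/29) = 1.
Numerically: 1 ≈ 1.000000.
Is 1 < 1? NO.
Since the bound 1 is ≥ 1, the union bound is uninformative here; it does NOT by itself certify existence.

29·p = 1 ≈ 1.000000; existence NOT certified by the union bound.


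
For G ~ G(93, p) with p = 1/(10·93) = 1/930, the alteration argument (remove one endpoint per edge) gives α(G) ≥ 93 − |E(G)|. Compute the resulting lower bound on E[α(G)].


E[|E(G)|] = C(93, 2)·p = 4278 · (1/930) = 23/5.
E[α(G)] ≥ n − E[|E(G)|] = 93 − 23/5 = 442/5.
Numerically: ≈ 88.4000.
(This is only a lower bound; the true E[α(G)] may be larger.)

E[α(G)] ≥ 442/5 ≈ 88.4000.


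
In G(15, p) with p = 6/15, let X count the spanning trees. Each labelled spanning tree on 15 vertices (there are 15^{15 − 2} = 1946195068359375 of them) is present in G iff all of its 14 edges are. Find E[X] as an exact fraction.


K_15 has 15^{15 − 2} = 1946195068359375 labelled spanning trees.
For each such spanning tree H, let X_H = 1 if all 14 edges of H are present in G. Then P[X_H = 1] = p^{14} = (2/5)^{14} = 16384/6103515625.
Summing the indicators: E[X] = Σ_H E[X_H] = 1946195068359375 · p^{14} = 1946195068359375 · 16384/6103515625 = 26121388032/5.
Numerically: E[X] ≈ 5.2243e+09.

E[X] = 1946195068359375 · (2/5)^{14} = 26121388032/5 ≈ 5.2243e+09.


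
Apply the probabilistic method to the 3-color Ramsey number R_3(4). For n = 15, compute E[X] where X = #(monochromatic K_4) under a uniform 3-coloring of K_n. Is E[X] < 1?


E[X] = C(15, 4) · 3^{1 − 6} = 1365 · 3^{−5} = 1365/243.
As a reduced fraction: E[X] = 455/81 ≈ 5.6173.
Is E[X] < 1? NO.
Since E[X] ≥ 1, the first-moment bound is inconclusive at n = 15; it does NOT by itself certify R_3(4) > 15.

E[X] = 455/81 ≈ 5.6173; E[X] ≥ 1; first-moment method inconclusive here.


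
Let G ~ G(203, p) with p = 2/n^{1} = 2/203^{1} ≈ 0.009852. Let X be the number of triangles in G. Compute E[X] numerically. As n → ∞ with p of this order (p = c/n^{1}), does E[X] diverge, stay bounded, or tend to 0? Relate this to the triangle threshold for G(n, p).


Number of potential triangles: C(203, 3) = 1373701.
Each occurs with probability p³ ≈ (0.009852)³ ≈ 9.563170e-07.
By linearity: E[X] = C(203, 3)·p³ ≈ 1373701 · 9.563170e-07 ≈ 1.3137.
Here α = 1, so p = 2/n is exactly at the triangle threshold p ~ 1/n. Asymptotically E[X] → c³/6 = 2³/6 = 4/3 ≈ 1.3333, a bounded constant. In this regime the triangle count is asymptotically Poisson(c³/6).

E[X] ≈ 1.3137; in regime p = Θ(1/n^{1}) E[X] stays bounded (at the triangle threshold p ~ 1/n).


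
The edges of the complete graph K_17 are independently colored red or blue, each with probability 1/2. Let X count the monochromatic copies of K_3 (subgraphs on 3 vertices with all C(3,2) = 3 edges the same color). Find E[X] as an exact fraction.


Let X = Σ_S X_S over the C(17, 3) = 680 subsets S of size 3, where X_S = 1 if the K_3 on S is monochromatic.
For a fixed S, the K_3 on S has C(3, 2) = 3 edges. P[all 3 edges red] = (1/2)^3, and likewise for blue, so P[monochromatic] = 2·(1/2)^3 = 2^{1 − 3} = 1/4.
By linearity: E[X] = C(17, 3) · 2^{1 − 3} = 680 · 1/4 = 170.
Numerically: E[X] ≈ 170.0000.

E[X] = C(17,3)·2^(1−C(3,2)) = 170 ≈ 170.0000.


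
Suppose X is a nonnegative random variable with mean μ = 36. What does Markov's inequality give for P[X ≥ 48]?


μ = E[X] = 36, a = 48.
Markov: P[X ≥ 48] ≤ μ/a = (36)/48 = 3/4.
Numerically: ≈ 0.75000.
(Since a = 48 > μ = 36.00000, the bound 3/4 is < 1 and informative.)

P[X ≥ 48] ≤ 3/4 ≈ 0.75000.


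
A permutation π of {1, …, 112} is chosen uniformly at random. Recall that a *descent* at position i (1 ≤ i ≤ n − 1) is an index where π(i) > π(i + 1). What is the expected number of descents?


Write X = Σ X_I over i = 1, …, 111, with X_I the indicator of one descent.
There are 111 indicators.
For each fixed i, the pair (π(i), π(i+1)) is a uniformly random ordered pair of distinct values from {1, …, 112}; by symmetry P[π(i) > π(i+1)] = 1/2.
By linearity: E[X] = 111 · (1/2) = (112 − 1) · (1/2) = 111/2 ≈ 55.5000.

E[X] = 111/2 = 55.5000.


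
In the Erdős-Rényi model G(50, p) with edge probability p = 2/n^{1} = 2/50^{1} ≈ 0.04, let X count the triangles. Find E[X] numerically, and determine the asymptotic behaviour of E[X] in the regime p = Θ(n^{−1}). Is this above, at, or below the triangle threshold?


Number of potential triangles: C(50, 3) = 19600.
Each occurs with probability p³ ≈ (0.04)³ ≈ 6.4000000e-05.
By linearity: E[X] = C(50, 3)·p³ ≈ 19600 · 6.4000000e-05 ≈ 1.25440.
Here α = 1, so p = 2/n is exactly at the triangle threshold p ~ 1/n. Asymptotically E[X] → c³/6 = 2³/6 = 4/3 ≈ 1.33333, a bounded constant. In this regime the triangle count is asymptotically Poisson(c³/6).

E[X] ≈ 1.25440; in regime p = Θ(1/n^{1}) E[X] stays bounded (at the triangle threshold p ~ 1/n).


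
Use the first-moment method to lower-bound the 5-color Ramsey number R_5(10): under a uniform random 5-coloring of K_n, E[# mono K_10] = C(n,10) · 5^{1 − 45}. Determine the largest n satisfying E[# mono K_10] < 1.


We need C(n, 10) · 5^{1 − 45} < 1, i.e. C(n, 10) < 5^{45 − 1} = 5684341886080801486968994140625.
Check values of n near the boundary:
  n = 5389: C(5389, 10) = 5645340767466558997768874792926; 5645340767466558997768874792926 < 5684341886080801486968994140625? YES
  n = 5390: C(5390, 10) = 5655833965919099070255434039753; 5655833965919099070255434039753 < 5684341886080801486968994140625? YES
  n = 5391: C(5391, 10) = 5666344714787188828795213697883; 5666344714787188828795213697883 < 5684341886080801486968994140625? YES
  n = 5392: C(5392, 10) = 5676873040158402483252283957448; 5676873040158402483252283957448 < 5684341886080801486968994140625? YES
  n = 5393: C(5393, 10) = 5687418968154238267170642278008; 5687418968154238267170642278008 < 5684341886080801486968994140625? NO
  n = 5394: C(5394, 10) = 5697982524930156243149785372878; 5697982524930156243149785372878 < 5684341886080801486968994140625? NO
  n = 5395: C(5395, 10) = 5708563736675616143322765475706; 5708563736675616143322765475706 < 5684341886080801486968994140625? NO
The largest n with C(n, 10) < 5684341886080801486968994140625 is n = 5392 (where E[X] = 5676873040158402483252283957448/5684341886080801486968994140625 ≈ 0.999). Hence R_5(10) > 5392, i.e. R_5(10) ≥ 5393.

Largest n = 5392; hence R_5(10) > 5392.


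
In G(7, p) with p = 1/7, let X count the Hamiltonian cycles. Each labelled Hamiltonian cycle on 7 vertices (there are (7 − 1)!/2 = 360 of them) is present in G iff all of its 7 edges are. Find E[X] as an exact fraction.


K_7 has (7 − 1)!/2 = 360 labelled Hamiltonian cycles.
For each such Hamiltonian cycle H, let X_H = 1 if all 7 edges of H are present in G. Then P[X_H = 1] = p^{7} = (1/7)^{7} = 1/823543.
By linearity: E[X] = Σ_H E[X_H] = 360 · p^{7} = 360 · 1/823543 = 360/823543.
Numerically: E[X] ≈ 0.000437.

E[X] = 360 · (1/7)^{7} = 360/823543 ≈ 0.000437.


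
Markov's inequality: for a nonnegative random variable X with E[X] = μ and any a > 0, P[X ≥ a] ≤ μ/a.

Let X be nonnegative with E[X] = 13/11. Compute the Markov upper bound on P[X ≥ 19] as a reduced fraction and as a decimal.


μ = E[X] = 13/11, a = 19.
Markov: P[X ≥ 19] ≤ μ/a = (13/11)/19 = 13/209.
Numerically: ≈ 0.062201.
(Since a = 19 > μ = 1.181818, the bound 13/209 is < 1 and informative.)

P[X ≥ 19] ≤ 13/209 ≈ 0.062201.


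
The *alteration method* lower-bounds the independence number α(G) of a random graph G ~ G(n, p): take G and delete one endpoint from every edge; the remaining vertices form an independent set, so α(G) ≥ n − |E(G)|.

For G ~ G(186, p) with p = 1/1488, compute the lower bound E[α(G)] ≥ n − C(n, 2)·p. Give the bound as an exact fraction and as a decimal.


E[|E(G)|] = C(186, 2)·p = 17205 · (1/1488) = 185/16.
E[α(G)] ≥ n − E[|E(G)|] = 186 − 185/16 = 2791/16.
Numerically: ≈ 174.4375.
(This is only a lower bound; the true E[α(G)] may be larger.)

E[α(G)] ≥ 2791/16 ≈ 174.4375.


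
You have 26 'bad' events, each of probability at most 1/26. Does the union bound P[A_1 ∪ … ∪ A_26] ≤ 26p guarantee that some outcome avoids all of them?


Union bound: P[∪_{i=1}^{26} A_i] ≤ Σ_i P[A_i] ≤ 26·p = 26·(1/26) = 1.
Numerically: 1 ≈ 1.0000.
Is 1 < 1? NO.
Since the bound 1 is ≥ 1, the union bound is uninformative here; it does NOT by itself certify existence.

26·p = 1 ≈ 1.0000; existence NOT certified by the union bound.


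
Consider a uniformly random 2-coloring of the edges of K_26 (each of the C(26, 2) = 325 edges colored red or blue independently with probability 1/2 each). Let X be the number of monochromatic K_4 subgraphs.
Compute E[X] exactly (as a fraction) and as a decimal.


Let X = Σ_S X_S over the C(26, 4) = 14950 subsets S of size 4, where X_S = 1 if the K_4 on S is monochromatic.
For a fixed S, the K_4 on S has C(4, 2) = 6 edges. P[all 6 edges red] = (1/2)^6, and likewise for blue, so P[monochromatic] = 2·(1/2)^6 = 2^{1 − 6} = 1/32.
By linearity: E[X] = C(26, 4) · 2^{1 − 6} = 14950 · 1/32 = 7475/16.
Numerically: E[X] ≈ 467.1875.

E[X] = C(26,4)·2^(1−C(4,2)) = 7475/16 ≈ 467.1875.


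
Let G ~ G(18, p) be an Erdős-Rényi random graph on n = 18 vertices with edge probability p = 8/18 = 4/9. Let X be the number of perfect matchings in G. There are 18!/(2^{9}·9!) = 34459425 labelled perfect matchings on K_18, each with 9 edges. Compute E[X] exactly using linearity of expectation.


K_18 has 18!/(2^{9}·9!) = 34459425 labelled perfect matchings.
For each such perfect matching H, let X_H = 1 if all 9 edges of H are present in G. Then P[X_H = 1] = p^{9} = (4/9)^{9} = 262144/387420489.
By linearity of expectation: E[X] = Σ_H E[X_H] = 34459425 · p^{9} = 34459425 · 262144/387420489 = 111522611200/4782969.
Numerically: E[X] ≈ 2.332e+04.

E[X] = 34459425 · (4/9)^{9} = 111522611200/4782969 ≈ 2.332e+04.


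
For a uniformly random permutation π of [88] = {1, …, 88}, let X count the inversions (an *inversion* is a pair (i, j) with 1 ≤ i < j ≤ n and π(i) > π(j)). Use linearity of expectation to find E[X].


Write X = Σ X_I over the C(88, 2) = 3828 pairs i < j, with X_I the indicator of one inversion.
There are 3828 indicators.
For each fixed pair i < j, the values π(i) and π(j) are two distinct elements of {1, …, 88} in uniformly random order; by symmetry P[π(i) > π(j)] = 1/2.
By linearity: E[X] = 3828 · (1/2) = C(88, 2) · (1/2) = 3828/2 = 1914 ≈ 1914.000000.

E[X] = 1914 = 1914.000000.
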